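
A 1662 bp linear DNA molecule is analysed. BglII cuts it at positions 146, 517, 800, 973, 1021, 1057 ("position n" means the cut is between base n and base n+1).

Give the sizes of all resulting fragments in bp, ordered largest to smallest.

Linear molecule, 6 cuts → 7 fragments:
  146 − 0 = 146 bp
  517 − 146 = 371 bp
  800 − 517 = 283 bp
  973 − 800 = 173 bp
  1021 − 973 = 48 bp
  1057 − 1021 = 36 bp
  1662 − 1057 = 605 bp
Sorted largest to smallest: 605, 371, 283, 173, 146, 48, 36 bp.

605, 371, 283, 173, 146, 48, 36 bp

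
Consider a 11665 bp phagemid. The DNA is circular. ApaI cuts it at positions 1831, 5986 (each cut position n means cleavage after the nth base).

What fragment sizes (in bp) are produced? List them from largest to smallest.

7510, 4155 bp

Circular molecule, 2 cuts → 2 fragments:
  5986 − 1831 = 4155 bp
  wrap: 11665 − 5986 + 1831 = 7510 bp
Sorted largest to smallest: 7510, 4155 bp.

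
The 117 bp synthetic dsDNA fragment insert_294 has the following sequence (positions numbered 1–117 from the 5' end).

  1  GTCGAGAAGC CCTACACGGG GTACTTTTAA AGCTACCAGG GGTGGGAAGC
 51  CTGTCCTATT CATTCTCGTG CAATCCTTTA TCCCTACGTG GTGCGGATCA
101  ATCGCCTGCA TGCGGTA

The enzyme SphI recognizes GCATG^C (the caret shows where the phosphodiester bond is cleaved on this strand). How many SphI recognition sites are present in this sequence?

GCATGC occurs starting at position 108.
SphI cuts at 1 site.

1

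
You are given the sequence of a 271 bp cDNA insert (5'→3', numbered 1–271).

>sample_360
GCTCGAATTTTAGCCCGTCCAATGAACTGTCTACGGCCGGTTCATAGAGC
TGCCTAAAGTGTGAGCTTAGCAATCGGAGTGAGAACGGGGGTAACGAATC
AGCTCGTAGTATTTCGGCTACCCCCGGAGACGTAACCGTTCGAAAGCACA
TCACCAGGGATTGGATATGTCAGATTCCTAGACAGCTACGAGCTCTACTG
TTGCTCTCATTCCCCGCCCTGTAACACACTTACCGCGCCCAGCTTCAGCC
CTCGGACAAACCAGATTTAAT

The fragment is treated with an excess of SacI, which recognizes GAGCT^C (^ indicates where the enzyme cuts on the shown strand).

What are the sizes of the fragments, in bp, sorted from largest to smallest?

194, 77 bp

The SacI site (GAGCTC) starts at position 190.
SacI cuts after base 5 of each site (before the last base), so after position 194.
Linear molecule, 1 cut → 2 fragments:
  1–194 → 194 bp
  195–271 → 77 bp
Sorted largest to smallest: 194, 77 bp.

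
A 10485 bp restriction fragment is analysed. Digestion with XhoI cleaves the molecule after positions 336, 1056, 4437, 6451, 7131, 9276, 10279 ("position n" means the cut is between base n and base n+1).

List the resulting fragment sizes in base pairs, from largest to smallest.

Linear molecule, 7 cuts → 8 fragments:
  336 − 0 = 336 bp
  1056 − 336 = 720 bp
  4437 − 1056 = 3381 bp
  6451 − 4437 = 2014 bp
  7131 − 6451 = 680 bp
  9276 − 7131 = 2145 bp
  10279 − 9276 = 1003 bp
  10485 − 10279 = 206 bp
Sorted largest to smallest: 3381, 2145, 2014, 1003, 720, 680, 336, 206 bp.

3381, 2145, 2014, 1003, 720, 680, 336, 206 bp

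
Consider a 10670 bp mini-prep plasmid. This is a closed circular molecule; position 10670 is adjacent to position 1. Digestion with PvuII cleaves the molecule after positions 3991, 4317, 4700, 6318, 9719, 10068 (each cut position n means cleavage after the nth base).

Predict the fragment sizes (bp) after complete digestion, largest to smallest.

4593, 3401, 1618, 383, 349, 326 bp

Circular molecule, 6 cuts → 6 fragments:
  4317 − 3991 = 326 bp
  4700 − 4317 = 383 bp
  6318 − 4700 = 1618 bp
  9719 − 6318 = 3401 bp
  10068 − 9719 = 349 bp
  wrap: 10670 − 10068 + 3991 = 4593 bp
Sorted largest to smallest: 4593, 3401, 1618, 383, 349, 326 bp.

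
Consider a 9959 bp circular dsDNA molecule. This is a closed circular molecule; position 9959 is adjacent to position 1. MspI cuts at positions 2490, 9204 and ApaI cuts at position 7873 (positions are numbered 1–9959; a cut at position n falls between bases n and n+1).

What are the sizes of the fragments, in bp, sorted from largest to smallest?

Combined cut positions (sorted): 2490, 7873, 9204.
Circular molecule, 3 cuts → 3 fragments:
  7873 − 2490 = 5383 bp
  9204 − 7873 = 1331 bp
  wrap: 9959 − 9204 + 2490 = 3245 bp
Sorted largest to smallest: 5383, 3245, 1331 bp.

5383, 3245, 1331 bp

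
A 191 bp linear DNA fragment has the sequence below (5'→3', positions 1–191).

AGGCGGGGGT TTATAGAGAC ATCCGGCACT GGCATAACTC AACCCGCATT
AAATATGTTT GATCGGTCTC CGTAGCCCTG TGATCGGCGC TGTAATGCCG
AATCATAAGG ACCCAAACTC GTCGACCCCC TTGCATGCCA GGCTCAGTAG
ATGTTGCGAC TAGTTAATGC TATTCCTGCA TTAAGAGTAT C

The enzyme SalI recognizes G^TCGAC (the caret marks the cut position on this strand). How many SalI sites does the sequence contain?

1

GTCGAC occurs starting at position 121.
SalI cuts at 1 site.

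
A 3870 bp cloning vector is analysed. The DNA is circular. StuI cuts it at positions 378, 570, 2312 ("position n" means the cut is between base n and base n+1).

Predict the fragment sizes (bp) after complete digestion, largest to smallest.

1936, 1742, 192 bp

Circular molecule, 3 cuts → 3 fragments:
  570 − 378 = 192 bp
  2312 − 570 = 1742 bp
  wrap: 3870 − 2312 + 378 = 1936 bp
Sorted largest to smallest: 1936, 1742, 192 bp.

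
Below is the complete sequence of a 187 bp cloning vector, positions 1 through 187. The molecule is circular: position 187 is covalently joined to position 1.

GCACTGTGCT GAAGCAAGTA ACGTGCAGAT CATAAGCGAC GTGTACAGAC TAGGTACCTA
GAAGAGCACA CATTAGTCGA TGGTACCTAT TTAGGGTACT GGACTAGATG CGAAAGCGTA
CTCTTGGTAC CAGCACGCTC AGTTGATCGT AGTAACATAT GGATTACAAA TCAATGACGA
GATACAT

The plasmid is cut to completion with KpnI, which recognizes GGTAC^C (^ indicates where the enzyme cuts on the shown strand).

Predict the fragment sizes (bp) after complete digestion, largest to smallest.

KpnI sites (GGTACC) start at positions 53, 82, 126.
KpnI cuts after base 5 of each site (before the last base), so after positions 57, 86, 130.
Circular molecule, 3 cuts → 3 fragments:
  58–86 → 29 bp
  87–130 → 44 bp
  131–187 then 1–57 → 57 + 57 = 114 bp
Sorted largest to smallest: 114, 44, 29 bp.

114, 44, 29 bp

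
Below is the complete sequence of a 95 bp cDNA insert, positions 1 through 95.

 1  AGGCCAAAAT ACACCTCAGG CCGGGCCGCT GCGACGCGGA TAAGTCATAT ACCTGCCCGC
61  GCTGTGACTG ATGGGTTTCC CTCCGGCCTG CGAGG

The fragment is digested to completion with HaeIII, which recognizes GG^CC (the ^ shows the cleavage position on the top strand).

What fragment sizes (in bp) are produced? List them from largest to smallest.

HaeIII sites (GGCC) start at positions 2, 19, 24, 85.
HaeIII cuts after base 2 of each site, so after positions 3, 20, 25, 86.
Linear molecule, 4 cuts → 5 fragments:
  1–3 → 3 bp
  4–20 → 17 bp
  21–25 → 5 bp
  26–86 → 61 bp
  87–95 → 9 bp
Sorted largest to smallest: 61, 17, 9, 5, 3 bp.

61, 17, 9, 5, 3 bp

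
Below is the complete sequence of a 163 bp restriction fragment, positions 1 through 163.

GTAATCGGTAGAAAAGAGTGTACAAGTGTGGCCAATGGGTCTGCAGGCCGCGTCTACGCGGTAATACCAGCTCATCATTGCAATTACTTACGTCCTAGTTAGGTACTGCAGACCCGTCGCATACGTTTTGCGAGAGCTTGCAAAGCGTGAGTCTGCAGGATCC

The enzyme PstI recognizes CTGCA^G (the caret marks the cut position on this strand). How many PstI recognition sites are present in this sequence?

3

CTGCAG occurs starting at positions 41, 106, 153.
PstI cuts at 3 sites.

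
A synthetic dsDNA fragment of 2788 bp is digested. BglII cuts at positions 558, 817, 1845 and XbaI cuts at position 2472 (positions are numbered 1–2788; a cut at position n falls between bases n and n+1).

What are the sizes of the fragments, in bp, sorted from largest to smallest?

1028, 627, 558, 316, 259 bp

Combined cut positions (sorted): 558, 817, 1845, 2472.
Linear molecule, 4 cuts → 5 fragments:
  558 − 0 = 558 bp
  817 − 558 = 259 bp
  1845 − 817 = 1028 bp
  2472 − 1845 = 627 bp
  2788 − 2472 = 316 bp
Sorted largest to smallest: 1028, 627, 558, 316, 259 bp.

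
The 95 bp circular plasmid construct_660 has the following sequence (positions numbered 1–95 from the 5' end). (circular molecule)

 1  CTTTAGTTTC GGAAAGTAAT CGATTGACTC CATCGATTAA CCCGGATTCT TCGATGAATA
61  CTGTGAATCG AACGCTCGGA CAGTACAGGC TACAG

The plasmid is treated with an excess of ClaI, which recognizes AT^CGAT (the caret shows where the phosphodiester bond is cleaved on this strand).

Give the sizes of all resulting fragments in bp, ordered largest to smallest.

82, 13 bp

ClaI sites (ATCGAT) start at positions 19, 32.
ClaI cuts after base 2 of each site, so after positions 20, 33.
Circular molecule, 2 cuts → 2 fragments:
  21–33 → 13 bp
  34–95 then 1–20 → 62 + 20 = 82 bp
Sorted largest to smallest: 82, 13 bp.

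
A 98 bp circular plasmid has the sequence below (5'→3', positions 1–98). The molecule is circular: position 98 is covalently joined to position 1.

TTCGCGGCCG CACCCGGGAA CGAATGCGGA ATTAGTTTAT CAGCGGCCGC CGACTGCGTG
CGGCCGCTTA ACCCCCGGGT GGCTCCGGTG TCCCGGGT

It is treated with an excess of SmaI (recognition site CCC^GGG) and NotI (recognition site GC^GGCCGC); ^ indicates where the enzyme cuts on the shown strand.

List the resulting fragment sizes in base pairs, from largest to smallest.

29, 18, 17, 15, 10, 9 bp

SmaI sites (CCCGGG) start at positions 13, 74, 92.
SmaI cuts after base 3 of each site, so after positions 15, 76, 94.
NotI sites (GCGGCCGC) start at positions 4, 43, 60.
NotI cuts after base 2 of each site, so after positions 5, 44, 61.
Combined cut positions: 5, 15, 44, 61, 76, 94.
Circular molecule, 6 cuts → 6 fragments:
  6–15 → 10 bp
  16–44 → 29 bp
  45–61 → 17 bp
  62–76 → 15 bp
  77–94 → 18 bp
  95–98 then 1–5 → 4 + 5 = 9 bp
Sorted largest to smallest: 29, 18, 17, 15, 10, 9 bp.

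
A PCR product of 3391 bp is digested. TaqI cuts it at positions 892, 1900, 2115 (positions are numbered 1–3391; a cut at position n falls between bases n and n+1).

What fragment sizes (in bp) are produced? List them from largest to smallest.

1276, 1008, 892, 215 bp

Linear molecule, 3 cuts → 4 fragments:
  892 − 0 = 892 bp
  1900 − 892 = 1008 bp
  2115 − 1900 = 215 bp
  3391 − 2115 = 1276 bp
Sorted largest to smallest: 1276, 1008, 892, 215 bp.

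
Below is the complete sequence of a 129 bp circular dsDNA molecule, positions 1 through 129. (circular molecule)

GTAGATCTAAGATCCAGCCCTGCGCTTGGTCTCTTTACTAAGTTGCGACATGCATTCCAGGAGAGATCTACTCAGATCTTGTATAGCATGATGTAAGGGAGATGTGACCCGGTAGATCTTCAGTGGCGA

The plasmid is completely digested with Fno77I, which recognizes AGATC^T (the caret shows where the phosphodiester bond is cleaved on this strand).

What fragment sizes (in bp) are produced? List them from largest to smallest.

61, 40, 18, 10 bp

Fno77I sites (AGATCT) start at positions 3, 64, 74, 114.
Fno77I cuts after base 5 of each site (before the last base), so after positions 7, 68, 78, 118.
Circular molecule, 4 cuts → 4 fragments:
  8–68 → 61 bp
  69–78 → 10 bp
  79–118 → 40 bp
  119–129 then 1–7 → 11 + 7 = 18 bp
Sorted largest to smallest: 61, 40, 18, 10 bp.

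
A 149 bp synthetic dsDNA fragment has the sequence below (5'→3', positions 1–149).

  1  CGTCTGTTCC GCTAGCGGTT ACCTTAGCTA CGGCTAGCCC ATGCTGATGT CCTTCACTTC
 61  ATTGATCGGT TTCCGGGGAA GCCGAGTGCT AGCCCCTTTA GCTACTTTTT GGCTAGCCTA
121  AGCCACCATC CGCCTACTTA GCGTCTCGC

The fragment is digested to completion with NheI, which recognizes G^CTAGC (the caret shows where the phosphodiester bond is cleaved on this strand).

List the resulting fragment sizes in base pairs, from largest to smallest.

NheI sites (GCTAGC) start at positions 11, 33, 88, 112.
NheI cuts after the first base of each site, so after positions 11, 33, 88, 112.
Linear molecule, 4 cuts → 5 fragments:
  1–11 → 11 bp
  12–33 → 22 bp
  34–88 → 55 bp
  89–112 → 24 bp
  113–149 → 37 bp
Sorted largest to smallest: 55, 37, 24, 22, 11 bp.

55, 37, 24, 22, 11 bp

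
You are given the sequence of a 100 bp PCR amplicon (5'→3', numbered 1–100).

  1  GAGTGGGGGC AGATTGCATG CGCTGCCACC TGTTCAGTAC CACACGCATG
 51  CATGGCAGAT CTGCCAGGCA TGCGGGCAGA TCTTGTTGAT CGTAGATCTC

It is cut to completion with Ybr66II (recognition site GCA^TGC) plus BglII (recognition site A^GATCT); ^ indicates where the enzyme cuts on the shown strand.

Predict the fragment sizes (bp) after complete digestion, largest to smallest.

Ybr66II sites (GCATGC) start at positions 16, 46, 68.
Ybr66II cuts after base 3 of each site, so after positions 18, 48, 70.
BglII sites (AGATCT) start at positions 57, 78, 94.
BglII cuts after the first base of each site, so after positions 57, 78, 94.
Combined cut positions: 18, 48, 57, 70, 78, 94.
Linear molecule, 6 cuts → 7 fragments:
  1–18 → 18 bp
  19–48 → 30 bp
  49–57 → 9 bp
  58–70 → 13 bp
  71–78 → 8 bp
  79–94 → 16 bp
  95–100 → 6 bp
Sorted largest to smallest: 30, 18, 16, 13, 9, 8, 6 bp.

30, 18, 16, 13, 9, 8, 6 bp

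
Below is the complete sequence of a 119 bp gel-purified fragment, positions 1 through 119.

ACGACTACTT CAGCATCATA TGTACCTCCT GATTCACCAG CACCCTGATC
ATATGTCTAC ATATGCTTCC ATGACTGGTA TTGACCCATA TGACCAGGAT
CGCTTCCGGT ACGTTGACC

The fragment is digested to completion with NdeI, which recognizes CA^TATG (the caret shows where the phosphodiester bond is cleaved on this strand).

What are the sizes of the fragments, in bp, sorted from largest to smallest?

NdeI sites (CATATG) start at positions 17, 50, 60, 87.
NdeI cuts after base 2 of each site, so after positions 18, 51, 61, 88.
Linear molecule, 4 cuts → 5 fragments:
  1–18 → 18 bp
  19–51 → 33 bp
  52–61 → 10 bp
  62–88 → 27 bp
  89–119 → 31 bp
Sorted largest to smallest: 33, 31, 27, 18, 10 bp.

33, 31, 27, 18, 10 bp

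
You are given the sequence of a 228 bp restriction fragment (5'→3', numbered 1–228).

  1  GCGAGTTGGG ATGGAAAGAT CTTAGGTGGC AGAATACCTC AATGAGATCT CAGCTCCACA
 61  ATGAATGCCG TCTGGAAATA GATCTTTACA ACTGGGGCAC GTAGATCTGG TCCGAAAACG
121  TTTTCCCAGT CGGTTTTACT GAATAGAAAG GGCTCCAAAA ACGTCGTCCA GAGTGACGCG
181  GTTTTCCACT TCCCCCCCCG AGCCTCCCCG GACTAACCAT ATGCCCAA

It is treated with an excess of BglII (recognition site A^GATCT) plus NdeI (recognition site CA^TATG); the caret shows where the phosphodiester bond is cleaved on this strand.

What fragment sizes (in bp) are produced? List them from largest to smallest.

116, 35, 28, 23, 17, 9 bp

BglII sites (AGATCT) start at positions 17, 45, 80, 103.
BglII cuts after the first base of each site, so after positions 17, 45, 80, 103.
The NdeI site (CATATG) starts at position 218.
NdeI cuts after base 2 of each site, so after position 219.
Combined cut positions: 17, 45, 80, 103, 219.
Linear molecule, 5 cuts → 6 fragments:
  1–17 → 17 bp
  18–45 → 28 bp
  46–80 → 35 bp
  81–103 → 23 bp
  104–219 → 116 bp
  220–228 → 9 bp
Sorted largest to smallest: 116, 35, 28, 23, 17, 9 bp.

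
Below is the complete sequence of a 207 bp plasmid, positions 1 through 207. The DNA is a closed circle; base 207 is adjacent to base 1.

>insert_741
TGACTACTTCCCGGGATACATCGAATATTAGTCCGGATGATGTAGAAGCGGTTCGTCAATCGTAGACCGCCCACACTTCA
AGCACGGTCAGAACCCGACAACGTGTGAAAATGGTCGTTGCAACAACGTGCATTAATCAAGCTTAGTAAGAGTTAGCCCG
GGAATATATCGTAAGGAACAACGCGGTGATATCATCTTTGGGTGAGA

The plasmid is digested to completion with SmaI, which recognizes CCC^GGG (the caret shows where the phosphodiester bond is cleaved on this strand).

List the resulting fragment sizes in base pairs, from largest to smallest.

147, 60 bp

SmaI sites (CCCGGG) start at positions 10, 157.
SmaI cuts after base 3 of each site, so after positions 12, 159.
Circular molecule, 2 cuts → 2 fragments:
  13–159 → 147 bp
  160–207 then 1–12 → 48 + 12 = 60 bp
Sorted largest to smallest: 147, 60 bp.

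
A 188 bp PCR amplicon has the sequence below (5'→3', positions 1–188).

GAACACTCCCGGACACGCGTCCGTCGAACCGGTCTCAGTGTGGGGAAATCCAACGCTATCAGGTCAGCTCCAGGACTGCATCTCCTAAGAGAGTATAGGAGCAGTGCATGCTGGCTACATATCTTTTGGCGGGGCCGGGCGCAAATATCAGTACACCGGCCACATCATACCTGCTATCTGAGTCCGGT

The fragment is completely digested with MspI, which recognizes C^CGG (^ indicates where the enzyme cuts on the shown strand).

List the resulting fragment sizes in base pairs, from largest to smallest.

106, 28, 21, 20, 9, 4 bp

MspI sites (CCGG) start at positions 9, 29, 135, 156, 184.
MspI cuts after the first base of each site, so after positions 9, 29, 135, 156, 184.
Linear molecule, 5 cuts → 6 fragments:
  1–9 → 9 bp
  10–29 → 20 bp
  30–135 → 106 bp
  136–156 → 21 bp
  157–184 → 28 bp
  185–188 → 4 bp
Sorted largest to smallest: 106, 28, 21, 20, 9, 4 bp.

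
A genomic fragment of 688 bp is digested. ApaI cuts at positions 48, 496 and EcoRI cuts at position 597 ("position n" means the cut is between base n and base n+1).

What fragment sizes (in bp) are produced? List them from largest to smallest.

448, 101, 91, 48 bp

Combined cut positions (sorted): 48, 496, 597.
Linear molecule, 3 cuts → 4 fragments:
  48 − 0 = 48 bp
  496 − 48 = 448 bp
  597 − 496 = 101 bp
  688 − 597 = 91 bp
Sorted largest to smallest: 448, 101, 91, 48 bp.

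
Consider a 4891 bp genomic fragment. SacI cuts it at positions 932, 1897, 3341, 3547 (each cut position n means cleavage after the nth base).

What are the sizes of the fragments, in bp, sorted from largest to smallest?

1444, 1344, 965, 932, 206 bp

Linear molecule, 4 cuts → 5 fragments:
  932 − 0 = 932 bp
  1897 − 932 = 965 bp
  3341 − 1897 = 1444 bp
  3547 − 3341 = 206 bp
  4891 − 3547 = 1344 bp
Sorted largest to smallest: 1444, 1344, 965, 932, 206 bp.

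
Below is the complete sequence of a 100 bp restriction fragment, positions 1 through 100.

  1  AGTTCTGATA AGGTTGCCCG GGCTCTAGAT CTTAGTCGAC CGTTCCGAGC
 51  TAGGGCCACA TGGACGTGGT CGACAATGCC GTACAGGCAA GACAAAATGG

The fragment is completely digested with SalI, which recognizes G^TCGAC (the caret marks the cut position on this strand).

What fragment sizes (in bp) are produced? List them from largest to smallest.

35, 34, 31 bp

SalI sites (GTCGAC) start at positions 35, 69.
SalI cuts after the first base of each site, so after positions 35, 69.
Linear molecule, 2 cuts → 3 fragments:
  1–35 → 35 bp
  36–69 → 34 bp
  70–100 → 31 bp
Sorted largest to smallest: 35, 34, 31 bp.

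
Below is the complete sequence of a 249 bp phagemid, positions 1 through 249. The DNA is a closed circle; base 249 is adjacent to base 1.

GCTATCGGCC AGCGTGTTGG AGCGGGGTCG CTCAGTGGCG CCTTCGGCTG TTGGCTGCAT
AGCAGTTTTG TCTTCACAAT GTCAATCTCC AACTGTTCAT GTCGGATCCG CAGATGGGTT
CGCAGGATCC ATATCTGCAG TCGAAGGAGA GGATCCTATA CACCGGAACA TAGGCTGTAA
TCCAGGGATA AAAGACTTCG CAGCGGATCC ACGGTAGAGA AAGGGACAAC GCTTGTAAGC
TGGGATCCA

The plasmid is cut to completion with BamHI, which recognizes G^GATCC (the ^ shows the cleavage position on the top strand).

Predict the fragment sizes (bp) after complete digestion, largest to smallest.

110, 54, 38, 26, 21 bp

BamHI sites (GGATCC) start at positions 104, 125, 151, 205, 243.
BamHI cuts after the first base of each site, so after positions 104, 125, 151, 205, 243.
Circular molecule, 5 cuts → 5 fragments:
  105–125 → 21 bp
  126–151 → 26 bp
  152–205 → 54 bp
  206–243 → 38 bp
  244–249 then 1–104 → 6 + 104 = 110 bp
Sorted largest to smallest: 110, 54, 38, 26, 21 bp.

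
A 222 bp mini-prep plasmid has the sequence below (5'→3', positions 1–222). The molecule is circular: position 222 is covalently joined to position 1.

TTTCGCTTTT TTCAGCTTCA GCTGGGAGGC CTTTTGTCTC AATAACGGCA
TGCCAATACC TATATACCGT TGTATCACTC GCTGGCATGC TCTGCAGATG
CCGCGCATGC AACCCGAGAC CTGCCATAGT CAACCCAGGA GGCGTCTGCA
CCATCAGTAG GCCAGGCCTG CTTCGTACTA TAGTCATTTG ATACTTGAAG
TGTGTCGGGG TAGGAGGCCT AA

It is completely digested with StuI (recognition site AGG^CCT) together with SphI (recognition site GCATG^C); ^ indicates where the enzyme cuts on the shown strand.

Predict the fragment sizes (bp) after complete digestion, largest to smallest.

57, 51, 37, 34, 23, 20 bp

StuI sites (AGGCCT) start at positions 27, 164, 215.
StuI cuts after base 3 of each site, so after positions 29, 166, 217.
SphI sites (GCATGC) start at positions 48, 85, 105.
SphI cuts after base 5 of each site (before the last base), so after positions 52, 89, 109.
Combined cut positions: 29, 52, 89, 109, 166, 217.
Circular molecule, 6 cuts → 6 fragments:
  30–52 → 23 bp
  53–89 → 37 bp
  90–109 → 20 bp
  110–166 → 57 bp
  167–217 → 51 bp
  218–222 then 1–29 → 5 + 29 = 34 bp
Sorted largest to smallest: 57, 51, 37, 34, 23, 20 bp.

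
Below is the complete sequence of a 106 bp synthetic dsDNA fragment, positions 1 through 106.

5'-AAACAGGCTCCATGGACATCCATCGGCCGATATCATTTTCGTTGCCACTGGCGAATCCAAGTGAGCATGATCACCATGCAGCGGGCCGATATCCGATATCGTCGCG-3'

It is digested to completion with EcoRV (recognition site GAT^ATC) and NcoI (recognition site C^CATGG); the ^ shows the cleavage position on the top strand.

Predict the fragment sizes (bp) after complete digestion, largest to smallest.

EcoRV sites (GATATC) start at positions 29, 88, 95.
EcoRV cuts after base 3 of each site, so after positions 31, 90, 97.
The NcoI site (CCATGG) starts at position 10.
NcoI cuts after the first base of each site, so after position 10.
Combined cut positions: 10, 31, 90, 97.
Linear molecule, 4 cuts → 5 fragments:
  1–10 → 10 bp
  11–31 → 21 bp
  32–90 → 59 bp
  91–97 → 7 bp
  98–106 → 9 bp
Sorted largest to smallest: 59, 21, 10, 9, 7 bp.

59, 21, 10, 9, 7 bp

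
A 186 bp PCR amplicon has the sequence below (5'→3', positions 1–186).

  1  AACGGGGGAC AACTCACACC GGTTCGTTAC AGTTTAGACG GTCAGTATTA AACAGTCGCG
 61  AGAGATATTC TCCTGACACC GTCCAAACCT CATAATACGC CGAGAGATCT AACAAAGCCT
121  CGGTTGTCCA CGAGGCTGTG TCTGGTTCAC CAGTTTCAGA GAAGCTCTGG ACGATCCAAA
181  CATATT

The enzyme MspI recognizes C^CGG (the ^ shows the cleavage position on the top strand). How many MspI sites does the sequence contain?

1

CCGG occurs starting at position 19.
MspI cuts at 1 site.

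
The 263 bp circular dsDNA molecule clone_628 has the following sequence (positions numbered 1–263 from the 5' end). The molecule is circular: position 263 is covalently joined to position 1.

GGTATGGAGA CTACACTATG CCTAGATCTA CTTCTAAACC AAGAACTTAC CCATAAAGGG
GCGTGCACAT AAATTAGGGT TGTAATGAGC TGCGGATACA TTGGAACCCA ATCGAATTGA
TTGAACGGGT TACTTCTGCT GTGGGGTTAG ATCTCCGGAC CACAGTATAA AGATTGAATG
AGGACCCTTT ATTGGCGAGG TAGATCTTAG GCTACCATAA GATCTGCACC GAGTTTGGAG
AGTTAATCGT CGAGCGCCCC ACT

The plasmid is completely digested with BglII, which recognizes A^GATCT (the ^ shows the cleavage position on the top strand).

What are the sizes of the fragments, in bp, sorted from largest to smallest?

125, 67, 53, 18 bp

BglII sites (AGATCT) start at positions 24, 149, 202, 220.
BglII cuts after the first base of each site, so after positions 24, 149, 202, 220.
Circular molecule, 4 cuts → 4 fragments:
  25–149 → 125 bp
  150–202 → 53 bp
  203–220 → 18 bp
  221–263 then 1–24 → 43 + 24 = 67 bp
Sorted largest to smallest: 125, 67, 53, 18 bp.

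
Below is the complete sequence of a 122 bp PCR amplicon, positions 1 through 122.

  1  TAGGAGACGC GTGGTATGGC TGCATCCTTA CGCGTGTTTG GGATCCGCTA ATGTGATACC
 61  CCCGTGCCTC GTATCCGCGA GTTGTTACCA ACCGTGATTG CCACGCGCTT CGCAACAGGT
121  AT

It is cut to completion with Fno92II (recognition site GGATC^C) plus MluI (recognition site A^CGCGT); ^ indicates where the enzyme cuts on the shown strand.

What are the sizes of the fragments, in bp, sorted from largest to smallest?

77, 23, 15, 7 bp

The Fno92II site (GGATCC) starts at position 41.
Fno92II cuts after base 5 of each site (before the last base), so after position 45.
MluI sites (ACGCGT) start at positions 7, 30.
MluI cuts after the first base of each site, so after positions 7, 30.
Combined cut positions: 7, 30, 45.
Linear molecule, 3 cuts → 4 fragments:
  1–7 → 7 bp
  8–30 → 23 bp
  31–45 → 15 bp
  46–122 → 77 bp
Sorted largest to smallest: 77, 23, 15, 7 bp.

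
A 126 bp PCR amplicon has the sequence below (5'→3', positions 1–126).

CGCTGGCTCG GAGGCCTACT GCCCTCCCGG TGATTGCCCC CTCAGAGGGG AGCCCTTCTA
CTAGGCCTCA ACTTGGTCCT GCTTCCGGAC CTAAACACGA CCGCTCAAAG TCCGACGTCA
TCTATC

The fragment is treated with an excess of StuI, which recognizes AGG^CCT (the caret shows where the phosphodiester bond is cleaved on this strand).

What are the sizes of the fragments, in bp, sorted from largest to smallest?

StuI sites (AGGCCT) start at positions 12, 63.
StuI cuts after base 3 of each site, so after positions 14, 65.
Linear molecule, 2 cuts → 3 fragments:
  1–14 → 14 bp
  15–65 → 51 bp
  66–126 → 61 bp
Sorted largest to smallest: 61, 51, 14 bp.

61, 51, 14 bp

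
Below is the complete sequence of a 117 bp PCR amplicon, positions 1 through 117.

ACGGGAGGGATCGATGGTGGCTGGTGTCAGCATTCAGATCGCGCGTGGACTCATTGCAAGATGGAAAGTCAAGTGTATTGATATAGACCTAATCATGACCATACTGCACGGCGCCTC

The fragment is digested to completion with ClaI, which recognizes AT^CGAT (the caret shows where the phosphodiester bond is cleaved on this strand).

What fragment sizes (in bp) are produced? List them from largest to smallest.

The ClaI site (ATCGAT) starts at position 10.
ClaI cuts after base 2 of each site, so after position 11.
Linear molecule, 1 cut → 2 fragments:
  1–11 → 11 bp
  12–117 → 106 bp
Sorted largest to smallest: 106, 11 bp.

106, 11 bp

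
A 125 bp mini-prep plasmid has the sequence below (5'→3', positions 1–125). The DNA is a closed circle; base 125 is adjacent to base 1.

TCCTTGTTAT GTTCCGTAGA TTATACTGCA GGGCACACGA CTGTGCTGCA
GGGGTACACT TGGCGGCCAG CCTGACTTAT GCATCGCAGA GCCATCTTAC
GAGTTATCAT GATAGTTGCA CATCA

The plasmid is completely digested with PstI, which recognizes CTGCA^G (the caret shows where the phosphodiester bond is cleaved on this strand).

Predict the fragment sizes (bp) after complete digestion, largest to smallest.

105, 20 bp

PstI sites (CTGCAG) start at positions 26, 46.
PstI cuts after base 5 of each site (before the last base), so after positions 30, 50.
Circular molecule, 2 cuts → 2 fragments:
  31–50 → 20 bp
  51–125 then 1–30 → 75 + 30 = 105 bp
Sorted largest to smallest: 105, 20 bp.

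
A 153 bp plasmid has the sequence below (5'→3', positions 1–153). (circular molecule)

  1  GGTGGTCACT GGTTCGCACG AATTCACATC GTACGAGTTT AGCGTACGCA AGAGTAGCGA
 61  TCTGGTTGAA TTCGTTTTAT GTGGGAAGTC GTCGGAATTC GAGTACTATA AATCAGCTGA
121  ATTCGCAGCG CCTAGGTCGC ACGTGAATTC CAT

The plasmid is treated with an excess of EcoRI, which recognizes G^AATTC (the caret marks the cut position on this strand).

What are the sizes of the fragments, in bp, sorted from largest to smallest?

EcoRI sites (GAATTC) start at positions 20, 68, 95, 119, 145.
EcoRI cuts after the first base of each site, so after positions 20, 68, 95, 119, 145.
Circular molecule, 5 cuts → 5 fragments:
  21–68 → 48 bp
  69–95 → 27 bp
  96–119 → 24 bp
  120–145 → 26 bp
  146–153 then 1–20 → 8 + 20 = 28 bp
Sorted largest to smallest: 48, 28, 27, 26, 24 bp.

48, 28, 27, 26, 24 bp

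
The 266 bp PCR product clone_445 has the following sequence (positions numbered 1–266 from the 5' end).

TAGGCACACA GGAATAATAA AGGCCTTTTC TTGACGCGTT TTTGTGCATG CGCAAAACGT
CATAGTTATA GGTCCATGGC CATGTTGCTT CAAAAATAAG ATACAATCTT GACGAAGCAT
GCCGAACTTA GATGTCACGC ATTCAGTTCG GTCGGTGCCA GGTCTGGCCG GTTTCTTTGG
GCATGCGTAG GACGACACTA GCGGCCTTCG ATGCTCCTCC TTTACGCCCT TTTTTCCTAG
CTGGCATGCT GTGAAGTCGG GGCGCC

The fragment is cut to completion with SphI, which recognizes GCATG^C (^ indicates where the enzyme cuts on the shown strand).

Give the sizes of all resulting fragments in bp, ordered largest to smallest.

SphI sites (GCATGC) start at positions 46, 117, 181, 244.
SphI cuts after base 5 of each site (before the last base), so after positions 50, 121, 185, 248.
Linear molecule, 4 cuts → 5 fragments:
  1–50 → 50 bp
  51–121 → 71 bp
  122–185 → 64 bp
  186–248 → 63 bp
  249–266 → 18 bp
Sorted largest to smallest: 71, 64, 63, 50, 18 bp.

71, 64, 63, 50, 18 bp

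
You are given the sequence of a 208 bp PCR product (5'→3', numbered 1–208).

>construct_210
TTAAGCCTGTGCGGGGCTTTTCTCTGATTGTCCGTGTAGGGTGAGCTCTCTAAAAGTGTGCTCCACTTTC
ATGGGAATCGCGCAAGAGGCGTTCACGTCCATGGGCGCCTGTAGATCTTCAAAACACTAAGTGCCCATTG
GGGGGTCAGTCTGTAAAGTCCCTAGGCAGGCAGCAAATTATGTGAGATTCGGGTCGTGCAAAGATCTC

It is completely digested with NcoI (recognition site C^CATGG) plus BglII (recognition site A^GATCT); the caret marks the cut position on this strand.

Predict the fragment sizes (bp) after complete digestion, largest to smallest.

99, 89, 14, 6 bp

The NcoI site (CCATGG) starts at position 99.
NcoI cuts after the first base of each site, so after position 99.
BglII sites (AGATCT) start at positions 113, 202.
BglII cuts after the first base of each site, so after positions 113, 202.
Combined cut positions: 99, 113, 202.
Linear molecule, 3 cuts → 4 fragments:
  1–99 → 99 bp
  100–113 → 14 bp
  114–202 → 89 bp
  203–208 → 6 bp
Sorted largest to smallest: 99, 89, 14, 6 bp.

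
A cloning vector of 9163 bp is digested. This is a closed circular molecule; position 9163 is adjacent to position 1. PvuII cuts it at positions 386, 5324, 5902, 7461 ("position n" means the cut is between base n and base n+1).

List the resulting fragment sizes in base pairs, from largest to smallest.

4938, 2088, 1559, 578 bp

Circular molecule, 4 cuts → 4 fragments:
  5324 − 386 = 4938 bp
  5902 − 5324 = 578 bp
  7461 − 5902 = 1559 bp
  wrap: 9163 − 7461 + 386 = 2088 bp
Sorted largest to smallest: 4938, 2088, 1559, 578 bp.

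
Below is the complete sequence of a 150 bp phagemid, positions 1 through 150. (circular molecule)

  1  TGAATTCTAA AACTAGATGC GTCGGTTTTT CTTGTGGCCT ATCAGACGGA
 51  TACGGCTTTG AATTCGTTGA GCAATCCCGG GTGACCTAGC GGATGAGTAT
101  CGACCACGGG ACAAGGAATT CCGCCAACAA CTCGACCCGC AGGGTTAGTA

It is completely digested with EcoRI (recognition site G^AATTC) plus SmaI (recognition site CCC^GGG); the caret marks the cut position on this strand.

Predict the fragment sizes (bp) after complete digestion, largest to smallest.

EcoRI sites (GAATTC) start at positions 2, 60, 116.
EcoRI cuts after the first base of each site, so after positions 2, 60, 116.
The SmaI site (CCCGGG) starts at position 76.
SmaI cuts after base 3 of each site, so after position 78.
Combined cut positions: 2, 60, 78, 116.
Circular molecule, 4 cuts → 4 fragments:
  3–60 → 58 bp
  61–78 → 18 bp
  79–116 → 38 bp
  117–150 then 1–2 → 34 + 2 = 36 bp
Sorted largest to smallest: 58, 38, 36, 18 bp.

58, 38, 36, 18 bp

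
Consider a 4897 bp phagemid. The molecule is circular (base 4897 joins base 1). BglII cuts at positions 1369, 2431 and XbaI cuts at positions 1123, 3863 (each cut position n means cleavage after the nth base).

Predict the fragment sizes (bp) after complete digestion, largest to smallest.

Combined cut positions (sorted): 1123, 1369, 2431, 3863.
Circular molecule, 4 cuts → 4 fragments:
  1369 − 1123 = 246 bp
  2431 − 1369 = 1062 bp
  3863 − 2431 = 1432 bp
  wrap: 4897 − 3863 + 1123 = 2157 bp
Sorted largest to smallest: 2157, 1432, 1062, 246 bp.

2157, 1432, 1062, 246 bp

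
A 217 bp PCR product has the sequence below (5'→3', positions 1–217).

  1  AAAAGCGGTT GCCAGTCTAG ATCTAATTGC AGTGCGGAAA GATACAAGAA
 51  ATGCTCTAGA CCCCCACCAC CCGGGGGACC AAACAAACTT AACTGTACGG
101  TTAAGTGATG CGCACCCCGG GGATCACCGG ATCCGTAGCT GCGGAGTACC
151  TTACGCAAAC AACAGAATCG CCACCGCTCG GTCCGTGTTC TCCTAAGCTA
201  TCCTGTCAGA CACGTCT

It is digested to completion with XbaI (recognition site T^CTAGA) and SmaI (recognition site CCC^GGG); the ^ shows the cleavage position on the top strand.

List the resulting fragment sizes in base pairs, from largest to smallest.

99, 46, 39, 17, 16 bp

XbaI sites (TCTAGA) start at positions 16, 55.
XbaI cuts after the first base of each site, so after positions 16, 55.
SmaI sites (CCCGGG) start at positions 70, 116.
SmaI cuts after base 3 of each site, so after positions 72, 118.
Combined cut positions: 16, 55, 72, 118.
Linear molecule, 4 cuts → 5 fragments:
  1–16 → 16 bp
  17–55 → 39 bp
  56–72 → 17 bp
  73–118 → 46 bp
  119–217 → 99 bp
Sorted largest to smallest: 99, 46, 39, 17, 16 bp.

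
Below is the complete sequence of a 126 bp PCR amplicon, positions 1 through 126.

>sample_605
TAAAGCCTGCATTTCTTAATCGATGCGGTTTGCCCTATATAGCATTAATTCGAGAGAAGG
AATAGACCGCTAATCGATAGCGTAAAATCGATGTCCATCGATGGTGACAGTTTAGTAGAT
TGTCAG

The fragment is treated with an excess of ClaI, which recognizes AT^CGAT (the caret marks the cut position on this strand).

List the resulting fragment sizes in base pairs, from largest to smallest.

ClaI sites (ATCGAT) start at positions 19, 73, 87, 97.
ClaI cuts after base 2 of each site, so after positions 20, 74, 88, 98.
Linear molecule, 4 cuts → 5 fragments:
  1–20 → 20 bp
  21–74 → 54 bp
  75–88 → 14 bp
  89–98 → 10 bp
  99–126 → 28 bp
Sorted largest to smallest: 54, 28, 20, 14, 10 bp.

54, 28, 20, 14, 10 bp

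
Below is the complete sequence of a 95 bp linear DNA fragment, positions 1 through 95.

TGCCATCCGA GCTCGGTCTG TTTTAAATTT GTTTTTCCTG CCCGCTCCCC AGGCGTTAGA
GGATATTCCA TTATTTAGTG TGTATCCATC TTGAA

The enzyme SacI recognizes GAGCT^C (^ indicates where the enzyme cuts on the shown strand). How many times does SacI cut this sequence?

GAGCTC occurs starting at position 9.
SacI cuts at 1 site.

1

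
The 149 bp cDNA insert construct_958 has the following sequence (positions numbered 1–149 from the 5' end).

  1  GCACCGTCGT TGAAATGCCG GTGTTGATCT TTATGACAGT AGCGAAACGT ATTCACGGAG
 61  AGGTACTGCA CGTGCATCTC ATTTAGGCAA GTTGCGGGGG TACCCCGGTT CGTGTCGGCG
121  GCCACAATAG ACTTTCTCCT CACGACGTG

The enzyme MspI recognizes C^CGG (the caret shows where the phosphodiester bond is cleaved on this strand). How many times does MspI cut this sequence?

2

CCGG occurs starting at positions 18, 105.
MspI cuts at 2 sites.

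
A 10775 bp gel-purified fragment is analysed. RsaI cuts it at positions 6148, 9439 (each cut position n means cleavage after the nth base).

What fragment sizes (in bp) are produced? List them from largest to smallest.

Linear molecule, 2 cuts → 3 fragments:
  6148 − 0 = 6148 bp
  9439 − 6148 = 3291 bp
  10775 − 9439 = 1336 bp
Sorted largest to smallest: 6148, 3291, 1336 bp.

6148, 3291, 1336 bp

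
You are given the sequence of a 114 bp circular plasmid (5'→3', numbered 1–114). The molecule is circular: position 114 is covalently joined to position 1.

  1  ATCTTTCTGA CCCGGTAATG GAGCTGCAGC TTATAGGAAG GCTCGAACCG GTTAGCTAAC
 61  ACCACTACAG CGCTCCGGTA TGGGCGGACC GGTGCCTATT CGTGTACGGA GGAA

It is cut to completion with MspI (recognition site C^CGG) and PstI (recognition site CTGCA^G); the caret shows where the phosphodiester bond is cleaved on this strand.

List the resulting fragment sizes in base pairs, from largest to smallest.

MspI sites (CCGG) start at positions 12, 48, 75, 89.
MspI cuts after the first base of each site, so after positions 12, 48, 75, 89.
The PstI site (CTGCAG) starts at position 24.
PstI cuts after base 5 of each site (before the last base), so after position 28.
Combined cut positions: 12, 28, 48, 75, 89.
Circular molecule, 5 cuts → 5 fragments:
  13–28 → 16 bp
  29–48 → 20 bp
  49–75 → 27 bp
  76–89 → 14 bp
  90–114 then 1–12 → 25 + 12 = 37 bp
Sorted largest to smallest: 37, 27, 20, 16, 14 bp.

37, 27, 20, 16, 14 bp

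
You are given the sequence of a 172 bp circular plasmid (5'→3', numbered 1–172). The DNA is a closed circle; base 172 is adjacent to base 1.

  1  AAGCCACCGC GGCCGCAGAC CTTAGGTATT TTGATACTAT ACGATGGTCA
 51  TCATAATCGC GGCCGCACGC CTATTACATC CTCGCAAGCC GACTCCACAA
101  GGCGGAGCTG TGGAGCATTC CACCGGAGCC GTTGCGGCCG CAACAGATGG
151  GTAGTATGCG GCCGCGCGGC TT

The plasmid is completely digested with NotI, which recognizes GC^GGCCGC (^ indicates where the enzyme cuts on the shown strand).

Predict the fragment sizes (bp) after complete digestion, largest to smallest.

NotI sites (GCGGCCGC) start at positions 9, 59, 134, 158.
NotI cuts after base 2 of each site, so after positions 10, 60, 135, 159.
Circular molecule, 4 cuts → 4 fragments:
  11–60 → 50 bp
  61–135 → 75 bp
  136–159 → 24 bp
  160–172 then 1–10 → 13 + 10 = 23 bp
Sorted largest to smallest: 75, 50, 24, 23 bp.

75, 50, 24, 23 bp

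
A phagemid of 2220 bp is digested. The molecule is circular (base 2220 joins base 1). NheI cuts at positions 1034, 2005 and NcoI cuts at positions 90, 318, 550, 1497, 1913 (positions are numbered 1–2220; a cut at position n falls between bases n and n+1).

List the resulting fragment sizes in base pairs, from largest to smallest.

Combined cut positions (sorted): 90, 318, 550, 1034, 1497, 1913, 2005.
Circular molecule, 7 cuts → 7 fragments:
  318 − 90 = 228 bp
  550 − 318 = 232 bp
  1034 − 550 = 484 bp
  1497 − 1034 = 463 bp
  1913 − 1497 = 416 bp
  2005 − 1913 = 92 bp
  wrap: 2220 − 2005 + 90 = 305 bp
Sorted largest to smallest: 484, 463, 416, 305, 232, 228, 92 bp.

484, 463, 416, 305, 232, 228, 92 bp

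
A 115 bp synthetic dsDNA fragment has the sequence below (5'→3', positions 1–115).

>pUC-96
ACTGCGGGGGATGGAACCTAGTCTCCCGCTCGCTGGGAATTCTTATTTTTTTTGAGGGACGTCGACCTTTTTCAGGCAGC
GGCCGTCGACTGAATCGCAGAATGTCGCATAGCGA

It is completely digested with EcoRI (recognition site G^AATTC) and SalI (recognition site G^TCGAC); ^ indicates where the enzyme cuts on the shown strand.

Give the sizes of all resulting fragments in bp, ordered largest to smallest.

The EcoRI site (GAATTC) starts at position 37.
EcoRI cuts after the first base of each site, so after position 37.
SalI sites (GTCGAC) start at positions 61, 85.
SalI cuts after the first base of each site, so after positions 61, 85.
Combined cut positions: 37, 61, 85.
Linear molecule, 3 cuts → 4 fragments:
  1–37 → 37 bp
  38–61 → 24 bp
  62–85 → 24 bp
  86–115 → 30 bp
Sorted largest to smallest: 37, 30, 24, 24 bp.

37, 30, 24, 24 bp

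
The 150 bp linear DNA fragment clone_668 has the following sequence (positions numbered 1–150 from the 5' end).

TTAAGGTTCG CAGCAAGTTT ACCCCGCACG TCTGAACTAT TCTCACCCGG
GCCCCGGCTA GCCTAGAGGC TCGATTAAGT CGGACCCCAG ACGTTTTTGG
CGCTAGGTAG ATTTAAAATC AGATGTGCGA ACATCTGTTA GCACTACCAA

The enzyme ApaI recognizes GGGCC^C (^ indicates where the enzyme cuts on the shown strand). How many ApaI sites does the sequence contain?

1

GGGCCC occurs starting at position 49.
ApaI cuts at 1 site.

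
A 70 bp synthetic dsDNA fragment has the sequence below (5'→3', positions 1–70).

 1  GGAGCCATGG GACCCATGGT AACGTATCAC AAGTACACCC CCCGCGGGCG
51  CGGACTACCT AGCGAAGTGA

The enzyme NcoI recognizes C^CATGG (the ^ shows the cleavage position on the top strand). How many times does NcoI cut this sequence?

CCATGG occurs starting at positions 5, 14.
NcoI cuts at 2 sites.

2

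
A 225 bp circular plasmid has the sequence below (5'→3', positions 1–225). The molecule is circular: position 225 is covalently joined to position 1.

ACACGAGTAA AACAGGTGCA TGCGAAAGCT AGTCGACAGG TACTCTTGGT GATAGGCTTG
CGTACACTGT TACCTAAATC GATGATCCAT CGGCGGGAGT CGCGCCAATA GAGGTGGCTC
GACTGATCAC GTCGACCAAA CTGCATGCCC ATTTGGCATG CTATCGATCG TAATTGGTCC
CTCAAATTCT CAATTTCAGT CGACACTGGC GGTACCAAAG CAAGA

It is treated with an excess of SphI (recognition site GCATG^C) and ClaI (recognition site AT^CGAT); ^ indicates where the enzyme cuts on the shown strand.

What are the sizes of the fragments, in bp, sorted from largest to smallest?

83, 68, 57, 13, 4 bp

SphI sites (GCATGC) start at positions 18, 143, 156.
SphI cuts after base 5 of each site (before the last base), so after positions 22, 147, 160.
ClaI sites (ATCGAT) start at positions 78, 163.
ClaI cuts after base 2 of each site, so after positions 79, 164.
Combined cut positions: 22, 79, 147, 160, 164.
Circular molecule, 5 cuts → 5 fragments:
  23–79 → 57 bp
  80–147 → 68 bp
  148–160 → 13 bp
  161–164 → 4 bp
  165–225 then 1–22 → 61 + 22 = 83 bp
Sorted largest to smallest: 83, 68, 57, 13, 4 bp.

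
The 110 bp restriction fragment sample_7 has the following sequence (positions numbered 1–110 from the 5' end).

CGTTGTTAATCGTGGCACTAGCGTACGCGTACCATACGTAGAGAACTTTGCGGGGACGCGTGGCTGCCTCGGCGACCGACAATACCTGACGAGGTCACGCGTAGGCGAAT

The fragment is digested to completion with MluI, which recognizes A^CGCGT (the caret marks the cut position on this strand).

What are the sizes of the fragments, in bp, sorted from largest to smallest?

MluI sites (ACGCGT) start at positions 25, 56, 97.
MluI cuts after the first base of each site, so after positions 25, 56, 97.
Linear molecule, 3 cuts → 4 fragments:
  1–25 → 25 bp
  26–56 → 31 bp
  57–97 → 41 bp
  98–110 → 13 bp
Sorted largest to smallest: 41, 31, 25, 13 bp.

41, 31, 25, 13 bp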